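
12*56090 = 673080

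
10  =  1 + 9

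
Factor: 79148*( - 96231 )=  - 2^2*3^1*47^1*421^1*32077^1= - 7616491188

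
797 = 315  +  482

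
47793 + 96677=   144470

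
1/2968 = 1/2968 = 0.00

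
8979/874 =10 + 239/874 = 10.27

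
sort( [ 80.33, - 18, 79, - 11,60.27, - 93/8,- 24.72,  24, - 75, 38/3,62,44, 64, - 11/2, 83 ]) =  [ - 75, - 24.72,  -  18, - 93/8, - 11, - 11/2, 38/3, 24,44, 60.27, 62,64,79, 80.33, 83]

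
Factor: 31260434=2^1* 19^2 * 29^1*1493^1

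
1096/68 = 16 +2/17=16.12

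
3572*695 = 2482540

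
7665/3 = 2555 = 2555.00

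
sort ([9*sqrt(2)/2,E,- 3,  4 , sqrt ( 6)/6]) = [ - 3,sqrt( 6) /6,E,  4 , 9*sqrt( 2 ) /2 ]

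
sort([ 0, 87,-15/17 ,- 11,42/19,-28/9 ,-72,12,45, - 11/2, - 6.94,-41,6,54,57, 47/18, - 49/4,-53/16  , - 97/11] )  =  [-72, - 41, - 49/4 , - 11, - 97/11, - 6.94, - 11/2,-53/16, - 28/9, - 15/17, 0,42/19, 47/18, 6,12 , 45, 54,57,87]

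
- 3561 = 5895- 9456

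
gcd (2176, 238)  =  34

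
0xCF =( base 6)543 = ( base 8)317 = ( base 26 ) 7P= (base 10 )207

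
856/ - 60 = - 214/15 = -14.27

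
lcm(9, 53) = 477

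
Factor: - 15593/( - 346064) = 31/688 = 2^( - 4) * 31^1*43^( - 1 ) 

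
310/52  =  5+ 25/26 = 5.96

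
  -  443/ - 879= 443/879=0.50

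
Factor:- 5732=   -2^2*1433^1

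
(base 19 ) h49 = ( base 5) 144342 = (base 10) 6222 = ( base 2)1100001001110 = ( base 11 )4747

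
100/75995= 20/15199 = 0.00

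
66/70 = 33/35 = 0.94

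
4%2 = 0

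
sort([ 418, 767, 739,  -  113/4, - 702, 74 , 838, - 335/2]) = [-702, -335/2, - 113/4,74, 418 , 739,767,838]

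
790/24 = 395/12 = 32.92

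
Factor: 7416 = 2^3*3^2*103^1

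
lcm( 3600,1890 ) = 75600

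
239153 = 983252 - 744099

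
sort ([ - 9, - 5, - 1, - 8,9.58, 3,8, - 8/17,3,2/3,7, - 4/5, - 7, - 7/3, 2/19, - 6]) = [ - 9, - 8, - 7, - 6 , - 5, - 7/3,-1, - 4/5, - 8/17,2/19,  2/3,3,3, 7 , 8 , 9.58]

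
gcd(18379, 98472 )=1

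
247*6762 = 1670214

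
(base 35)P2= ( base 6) 4021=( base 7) 2362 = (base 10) 877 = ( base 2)1101101101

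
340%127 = 86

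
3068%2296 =772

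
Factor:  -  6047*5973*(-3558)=128510444898 = 2^1*3^2* 11^1*181^1*593^1 * 6047^1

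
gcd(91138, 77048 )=2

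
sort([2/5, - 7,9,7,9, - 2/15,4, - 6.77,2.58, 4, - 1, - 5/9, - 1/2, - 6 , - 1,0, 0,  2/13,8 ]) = [ -7, - 6.77, - 6, - 1, - 1,  -  5/9,-1/2, - 2/15,0,0,2/13 , 2/5,  2.58,4, 4, 7,8 , 9,9 ]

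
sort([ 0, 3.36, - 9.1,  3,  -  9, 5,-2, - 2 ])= [ - 9.1,-9, -2, - 2 , 0,3, 3.36 , 5 ] 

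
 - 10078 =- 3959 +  - 6119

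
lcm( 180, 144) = 720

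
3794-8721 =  - 4927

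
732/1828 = 183/457 = 0.40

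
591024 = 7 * 84432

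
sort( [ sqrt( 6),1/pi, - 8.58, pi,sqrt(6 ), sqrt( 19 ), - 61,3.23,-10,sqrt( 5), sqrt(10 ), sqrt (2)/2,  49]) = [ - 61, - 10,- 8.58,1/pi,sqrt(2)/2,sqrt( 5),  sqrt( 6 ) , sqrt(6 ),pi, sqrt ( 10),3.23 , sqrt (19),49]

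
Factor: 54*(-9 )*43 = - 20898= -2^1*3^5*43^1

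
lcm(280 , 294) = 5880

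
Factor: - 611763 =-3^1*203921^1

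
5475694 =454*12061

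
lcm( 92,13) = 1196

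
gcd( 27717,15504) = 3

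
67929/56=1213 + 1/56 = 1213.02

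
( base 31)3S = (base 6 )321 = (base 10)121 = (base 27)4D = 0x79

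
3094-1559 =1535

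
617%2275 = 617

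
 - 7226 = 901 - 8127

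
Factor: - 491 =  - 491^1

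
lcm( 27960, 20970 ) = 83880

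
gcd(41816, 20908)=20908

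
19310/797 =19310/797   =  24.23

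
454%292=162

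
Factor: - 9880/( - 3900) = 38/15 = 2^1* 3^( - 1)*5^( - 1)*19^1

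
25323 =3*8441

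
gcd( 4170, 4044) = 6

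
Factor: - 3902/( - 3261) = 2^1*3^( - 1)*1087^( - 1) * 1951^1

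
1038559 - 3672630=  - 2634071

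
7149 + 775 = 7924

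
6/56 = 3/28 = 0.11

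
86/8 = 43/4= 10.75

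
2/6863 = 2/6863 = 0.00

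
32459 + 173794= 206253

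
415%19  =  16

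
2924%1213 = 498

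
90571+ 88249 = 178820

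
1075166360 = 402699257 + 672467103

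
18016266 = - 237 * (-76018) 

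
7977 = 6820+1157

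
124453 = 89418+35035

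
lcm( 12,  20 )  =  60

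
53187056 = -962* ( -55288 )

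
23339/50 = 23339/50 = 466.78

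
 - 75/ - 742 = 75/742 = 0.10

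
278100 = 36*7725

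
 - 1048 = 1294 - 2342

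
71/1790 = 71/1790 = 0.04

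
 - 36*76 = -2736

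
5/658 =5/658 = 0.01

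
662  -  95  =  567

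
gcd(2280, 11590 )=190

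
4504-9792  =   - 5288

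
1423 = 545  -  -878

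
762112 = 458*1664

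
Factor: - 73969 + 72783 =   -  2^1*593^1 =- 1186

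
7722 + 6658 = 14380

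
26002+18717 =44719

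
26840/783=26840/783 = 34.28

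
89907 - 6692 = 83215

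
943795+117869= 1061664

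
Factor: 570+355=925 = 5^2*37^1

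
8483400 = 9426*900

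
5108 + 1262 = 6370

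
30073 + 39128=69201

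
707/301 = 2 + 15/43=2.35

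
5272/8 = 659 = 659.00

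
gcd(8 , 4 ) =4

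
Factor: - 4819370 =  - 2^1*5^1*103^1*4679^1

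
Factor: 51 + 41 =92 = 2^2*23^1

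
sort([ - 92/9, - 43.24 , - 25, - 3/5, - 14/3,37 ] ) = [ - 43.24, - 25,-92/9, - 14/3, - 3/5,37] 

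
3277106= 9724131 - 6447025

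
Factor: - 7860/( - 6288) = 2^( - 2 )*5^1= 5/4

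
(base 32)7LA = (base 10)7850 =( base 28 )a0a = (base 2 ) 1111010101010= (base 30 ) 8LK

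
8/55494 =4/27747 = 0.00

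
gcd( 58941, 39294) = 19647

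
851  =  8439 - 7588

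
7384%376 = 240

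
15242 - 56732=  - 41490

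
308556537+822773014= 1131329551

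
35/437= 35/437 =0.08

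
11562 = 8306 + 3256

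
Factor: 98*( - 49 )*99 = - 2^1*3^2*7^4*11^1 = -  475398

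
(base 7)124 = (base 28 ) 2b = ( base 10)67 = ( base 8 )103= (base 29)29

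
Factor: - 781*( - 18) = 2^1*3^2*11^1 * 71^1 = 14058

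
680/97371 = 680/97371= 0.01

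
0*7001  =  0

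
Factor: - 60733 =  - 60733^1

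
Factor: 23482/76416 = 2^ ( - 6)* 3^ ( - 1)*59^1 = 59/192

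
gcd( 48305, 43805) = 5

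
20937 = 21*997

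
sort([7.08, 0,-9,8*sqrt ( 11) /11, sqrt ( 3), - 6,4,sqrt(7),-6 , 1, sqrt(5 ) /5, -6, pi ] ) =[-9, - 6, - 6,  -  6, 0,sqrt( 5)/5,  1,sqrt(3 ) , 8 * sqrt( 11)/11,sqrt( 7 ) , pi, 4, 7.08]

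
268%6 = 4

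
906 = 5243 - 4337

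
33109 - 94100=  - 60991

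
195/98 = 1+97/98 = 1.99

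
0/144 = 0= 0.00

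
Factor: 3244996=2^2*73^1*11113^1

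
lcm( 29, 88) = 2552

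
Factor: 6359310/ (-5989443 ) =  - 2119770/1996481=-  2^1*3^4*5^1*2617^1*1996481^ ( - 1)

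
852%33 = 27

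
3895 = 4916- 1021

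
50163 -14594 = 35569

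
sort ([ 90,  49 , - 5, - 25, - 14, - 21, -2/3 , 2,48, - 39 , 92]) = [ - 39, - 25, - 21, - 14, - 5, -2/3 , 2,48,49 , 90,92]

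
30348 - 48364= - 18016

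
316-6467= - 6151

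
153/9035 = 153/9035 = 0.02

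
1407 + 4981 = 6388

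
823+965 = 1788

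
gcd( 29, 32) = 1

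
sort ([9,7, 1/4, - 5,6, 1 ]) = [ - 5, 1/4, 1,6,7, 9 ]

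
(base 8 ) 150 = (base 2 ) 1101000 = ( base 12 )88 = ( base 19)59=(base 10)104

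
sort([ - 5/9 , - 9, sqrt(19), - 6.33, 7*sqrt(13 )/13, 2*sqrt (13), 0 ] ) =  [ - 9  , - 6.33, - 5/9, 0,7*sqrt(13) /13  ,  sqrt(19), 2* sqrt(13 ) ]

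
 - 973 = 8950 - 9923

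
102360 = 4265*24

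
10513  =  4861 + 5652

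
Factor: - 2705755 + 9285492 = 131^1*50227^1 = 6579737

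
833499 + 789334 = 1622833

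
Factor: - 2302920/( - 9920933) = 2^3*3^2*5^1*11^ ( - 1) * 107^(-1)*6397^1*8429^ (-1 ) 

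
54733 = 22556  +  32177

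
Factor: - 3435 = -3^1*5^1*229^1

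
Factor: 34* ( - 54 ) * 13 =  - 2^2*3^3*13^1*17^1 = - 23868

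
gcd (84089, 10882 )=1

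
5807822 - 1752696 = 4055126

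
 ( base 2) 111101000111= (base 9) 5325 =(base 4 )331013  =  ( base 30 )4ab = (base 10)3911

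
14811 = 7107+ 7704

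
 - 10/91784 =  - 5/45892 = - 0.00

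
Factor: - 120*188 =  - 22560= -2^5*3^1*5^1*47^1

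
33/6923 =33/6923 =0.00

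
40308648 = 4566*8828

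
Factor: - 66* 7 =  - 462 = - 2^1*3^1 * 7^1  *11^1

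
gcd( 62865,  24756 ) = 3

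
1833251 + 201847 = 2035098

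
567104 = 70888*8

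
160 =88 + 72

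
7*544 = 3808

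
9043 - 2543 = 6500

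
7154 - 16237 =-9083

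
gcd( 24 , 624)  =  24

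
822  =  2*411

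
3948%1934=80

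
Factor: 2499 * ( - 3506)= - 8761494=-2^1*3^1  *  7^2*17^1*1753^1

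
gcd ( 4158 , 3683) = 1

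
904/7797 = 8/69 = 0.12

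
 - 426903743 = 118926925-545830668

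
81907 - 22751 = 59156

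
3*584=1752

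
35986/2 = 17993 =17993.00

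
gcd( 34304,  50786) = 134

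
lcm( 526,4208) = 4208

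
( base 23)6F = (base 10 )153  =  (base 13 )ba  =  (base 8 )231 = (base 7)306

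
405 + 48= 453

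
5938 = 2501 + 3437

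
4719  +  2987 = 7706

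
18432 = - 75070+93502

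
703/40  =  703/40  =  17.57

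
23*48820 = 1122860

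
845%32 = 13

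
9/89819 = 9/89819 = 0.00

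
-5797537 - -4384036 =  - 1413501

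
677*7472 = 5058544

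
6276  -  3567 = 2709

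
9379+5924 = 15303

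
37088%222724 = 37088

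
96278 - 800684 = -704406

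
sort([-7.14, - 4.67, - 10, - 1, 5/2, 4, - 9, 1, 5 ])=[-10, - 9, - 7.14,  -  4.67, - 1, 1, 5/2, 4, 5] 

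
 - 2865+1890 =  - 975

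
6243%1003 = 225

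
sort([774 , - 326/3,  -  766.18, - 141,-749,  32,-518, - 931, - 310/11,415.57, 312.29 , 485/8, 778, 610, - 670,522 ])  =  [-931, - 766.18,  -  749 , - 670, - 518, - 141, - 326/3, - 310/11,  32,485/8,  312.29, 415.57, 522, 610, 774, 778] 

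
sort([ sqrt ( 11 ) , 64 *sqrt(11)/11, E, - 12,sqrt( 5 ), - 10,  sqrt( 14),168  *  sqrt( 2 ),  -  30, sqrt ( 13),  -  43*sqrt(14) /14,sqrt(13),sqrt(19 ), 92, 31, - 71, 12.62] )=[-71,-30,-12,-43*sqrt ( 14) /14, - 10,  sqrt( 5), E, sqrt ( 11),sqrt( 13), sqrt( 13),sqrt(14), sqrt( 19) , 12.62, 64*sqrt(11)/11, 31 , 92, 168* sqrt( 2)] 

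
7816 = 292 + 7524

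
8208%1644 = 1632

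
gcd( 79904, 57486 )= 22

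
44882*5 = 224410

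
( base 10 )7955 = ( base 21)i0h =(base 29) 9d9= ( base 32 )7OJ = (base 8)17423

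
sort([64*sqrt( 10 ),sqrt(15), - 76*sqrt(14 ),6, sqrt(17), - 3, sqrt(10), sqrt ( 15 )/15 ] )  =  [ - 76*sqrt(14), - 3, sqrt (15 ) /15, sqrt(10 ), sqrt(15), sqrt(17),6, 64*sqrt(10) ]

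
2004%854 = 296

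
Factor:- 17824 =-2^5*557^1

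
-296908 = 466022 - 762930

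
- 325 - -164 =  - 161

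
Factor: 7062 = 2^1*3^1*11^1*107^1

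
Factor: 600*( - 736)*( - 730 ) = 2^9*3^1*5^3 * 23^1*73^1 = 322368000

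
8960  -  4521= 4439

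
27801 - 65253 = -37452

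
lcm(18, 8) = 72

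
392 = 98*4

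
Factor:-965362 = - 2^1*17^1 * 28393^1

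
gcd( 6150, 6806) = 82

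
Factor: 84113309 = 7^1*12016187^1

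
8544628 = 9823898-1279270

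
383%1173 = 383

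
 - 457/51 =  - 457/51=-8.96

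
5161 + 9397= 14558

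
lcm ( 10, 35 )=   70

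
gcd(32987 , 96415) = 1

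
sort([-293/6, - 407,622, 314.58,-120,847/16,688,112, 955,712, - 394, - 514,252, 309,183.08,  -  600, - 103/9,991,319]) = [ - 600,  -  514  ,-407,-394, - 120, - 293/6, - 103/9 , 847/16,112,  183.08,252,309, 314.58 , 319,  622,688, 712, 955, 991]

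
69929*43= 3006947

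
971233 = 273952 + 697281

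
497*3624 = 1801128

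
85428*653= 55784484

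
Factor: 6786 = 2^1*3^2*13^1*29^1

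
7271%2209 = 644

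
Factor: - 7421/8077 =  - 181^1* 197^( - 1) = - 181/197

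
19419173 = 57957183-38538010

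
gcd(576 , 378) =18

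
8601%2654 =639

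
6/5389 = 6/5389 = 0.00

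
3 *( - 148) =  - 444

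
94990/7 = 13570=13570.00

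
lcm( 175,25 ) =175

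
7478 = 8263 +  - 785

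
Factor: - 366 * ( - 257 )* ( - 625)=-58788750= - 2^1*3^1*5^4 * 61^1 * 257^1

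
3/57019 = 3/57019 =0.00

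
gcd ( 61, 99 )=1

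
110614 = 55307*2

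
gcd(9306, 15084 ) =18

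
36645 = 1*36645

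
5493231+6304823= 11798054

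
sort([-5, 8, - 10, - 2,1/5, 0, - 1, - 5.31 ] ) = [ - 10, - 5.31, - 5, - 2,-1, 0,1/5,  8]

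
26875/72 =26875/72 = 373.26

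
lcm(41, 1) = 41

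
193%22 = 17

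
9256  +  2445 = 11701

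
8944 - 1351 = 7593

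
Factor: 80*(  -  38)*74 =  - 2^6*5^1* 19^1*37^1 =- 224960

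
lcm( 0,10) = 0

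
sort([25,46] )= [ 25, 46 ] 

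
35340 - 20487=14853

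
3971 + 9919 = 13890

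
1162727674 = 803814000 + 358913674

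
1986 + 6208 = 8194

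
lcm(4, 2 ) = 4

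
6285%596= 325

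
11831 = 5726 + 6105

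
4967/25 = 4967/25 = 198.68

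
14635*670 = 9805450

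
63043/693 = 90 + 673/693= 90.97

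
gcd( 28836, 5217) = 3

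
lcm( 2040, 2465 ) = 59160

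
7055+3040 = 10095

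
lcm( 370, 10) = 370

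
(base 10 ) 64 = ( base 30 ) 24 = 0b1000000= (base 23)2I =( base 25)2e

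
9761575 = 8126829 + 1634746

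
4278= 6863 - 2585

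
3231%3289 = 3231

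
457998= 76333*6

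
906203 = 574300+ 331903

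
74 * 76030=5626220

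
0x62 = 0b1100010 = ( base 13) 77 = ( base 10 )98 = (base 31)35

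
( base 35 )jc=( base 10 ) 677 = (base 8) 1245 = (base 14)365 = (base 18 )21b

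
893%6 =5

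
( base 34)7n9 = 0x22b3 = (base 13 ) 4074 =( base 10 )8883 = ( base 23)GI5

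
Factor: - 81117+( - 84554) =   -  11^1*15061^1 = - 165671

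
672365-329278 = 343087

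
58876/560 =105 + 19/140 = 105.14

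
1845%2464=1845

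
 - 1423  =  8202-9625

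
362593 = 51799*7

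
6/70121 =6/70121 = 0.00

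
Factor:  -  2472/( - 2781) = 2^3*3^(-2)=8/9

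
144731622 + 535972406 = 680704028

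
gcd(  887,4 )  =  1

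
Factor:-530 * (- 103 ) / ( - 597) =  -2^1*3^(-1) * 5^1*53^1*103^1*199^( - 1)= - 54590/597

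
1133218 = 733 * 1546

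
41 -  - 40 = 81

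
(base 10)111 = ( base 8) 157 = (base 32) 3f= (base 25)4b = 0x6F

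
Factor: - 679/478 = - 2^(  -  1)*7^1*97^1*239^( - 1)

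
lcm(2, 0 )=0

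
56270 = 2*28135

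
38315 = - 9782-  - 48097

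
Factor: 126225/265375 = 459/965  =  3^3*5^( - 1)*17^1*193^( - 1)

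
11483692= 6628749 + 4854943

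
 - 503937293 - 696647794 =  - 1200585087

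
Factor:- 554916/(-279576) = 131/66 = 2^( - 1 )*3^ ( - 1 )*11^ ( - 1)*131^1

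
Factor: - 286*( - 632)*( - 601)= -108631952 = - 2^4*11^1*13^1*79^1*601^1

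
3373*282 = 951186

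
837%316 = 205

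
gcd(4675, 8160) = 85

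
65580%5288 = 2124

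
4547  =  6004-1457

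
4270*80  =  341600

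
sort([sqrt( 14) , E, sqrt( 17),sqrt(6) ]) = [ sqrt( 6) , E, sqrt ( 14) , sqrt(17 )]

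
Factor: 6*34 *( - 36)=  - 2^4*3^3*17^1= -7344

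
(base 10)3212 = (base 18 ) 9g8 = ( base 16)C8C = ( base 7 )12236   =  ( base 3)11101222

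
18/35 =18/35 = 0.51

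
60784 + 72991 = 133775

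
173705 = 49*3545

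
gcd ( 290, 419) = 1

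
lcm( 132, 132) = 132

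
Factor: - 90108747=-3^3*3337361^1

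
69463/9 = 69463/9 = 7718.11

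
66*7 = 462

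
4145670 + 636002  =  4781672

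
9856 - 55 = 9801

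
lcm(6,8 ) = 24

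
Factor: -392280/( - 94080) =467/112   =  2^( - 4 )  *7^( - 1 )*467^1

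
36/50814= 2/2823 =0.00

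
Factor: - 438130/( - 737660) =569/958 = 2^(-1)*479^ ( - 1)*569^1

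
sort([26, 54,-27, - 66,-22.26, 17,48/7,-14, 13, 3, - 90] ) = [ - 90, - 66 , - 27, - 22.26, - 14,3, 48/7, 13, 17,26, 54] 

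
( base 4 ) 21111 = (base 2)1001010101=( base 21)179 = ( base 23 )12M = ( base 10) 597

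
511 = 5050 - 4539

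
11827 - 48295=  - 36468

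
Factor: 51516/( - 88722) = -2^1*3^2 * 31^(  -  1) =- 18/31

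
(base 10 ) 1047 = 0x417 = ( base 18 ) 343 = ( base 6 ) 4503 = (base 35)tw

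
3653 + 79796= 83449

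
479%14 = 3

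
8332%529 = 397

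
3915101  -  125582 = 3789519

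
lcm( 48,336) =336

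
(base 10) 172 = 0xAC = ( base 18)9A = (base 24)74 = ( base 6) 444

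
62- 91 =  - 29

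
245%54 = 29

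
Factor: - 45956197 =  - 7^1  *6565171^1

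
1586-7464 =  - 5878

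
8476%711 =655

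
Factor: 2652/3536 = 2^( - 2)*3^1 = 3/4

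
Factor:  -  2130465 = -3^1 * 5^1*142031^1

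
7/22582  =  1/3226= 0.00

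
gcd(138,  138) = 138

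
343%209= 134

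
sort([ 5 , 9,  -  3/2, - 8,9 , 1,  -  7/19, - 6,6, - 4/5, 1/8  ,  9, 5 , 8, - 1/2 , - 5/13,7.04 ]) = [ - 8, - 6, - 3/2, - 4/5, - 1/2,-5/13, - 7/19 , 1/8,1, 5 , 5,  6,7.04, 8,9,9,  9] 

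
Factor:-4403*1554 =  - 2^1 * 3^1*7^2*17^1*37^2  =  -6842262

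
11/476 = 11/476 = 0.02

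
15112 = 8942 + 6170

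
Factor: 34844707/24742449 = 3^(-3 )*1031^1*33797^1*916387^( -1)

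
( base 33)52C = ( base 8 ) 12623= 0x1593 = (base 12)3243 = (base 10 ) 5523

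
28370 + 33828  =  62198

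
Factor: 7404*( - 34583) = -2^2*3^1*617^1*34583^1 = -256052532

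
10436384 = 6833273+3603111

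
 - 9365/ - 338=9365/338  =  27.71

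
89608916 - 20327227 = 69281689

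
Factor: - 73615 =-5^1* 14723^1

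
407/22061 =407/22061 = 0.02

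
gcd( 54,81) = 27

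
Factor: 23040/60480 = 8/21 =2^3 * 3^( - 1 ) * 7^( -1 )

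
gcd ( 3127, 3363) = 59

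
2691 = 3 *897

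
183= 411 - 228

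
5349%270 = 219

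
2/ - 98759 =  - 2/98759= - 0.00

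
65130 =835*78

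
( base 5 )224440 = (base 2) 1111110111000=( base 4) 1332320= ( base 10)8120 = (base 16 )1fb8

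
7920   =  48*165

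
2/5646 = 1/2823 = 0.00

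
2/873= 2/873 = 0.00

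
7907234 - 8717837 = -810603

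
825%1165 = 825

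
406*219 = 88914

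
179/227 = 179/227 = 0.79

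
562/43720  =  281/21860= 0.01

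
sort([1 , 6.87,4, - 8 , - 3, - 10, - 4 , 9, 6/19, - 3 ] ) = [-10, - 8, - 4, - 3, - 3, 6/19,1,4, 6.87,9 ]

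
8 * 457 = 3656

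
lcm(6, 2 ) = 6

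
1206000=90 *13400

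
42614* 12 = 511368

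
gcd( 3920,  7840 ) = 3920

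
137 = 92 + 45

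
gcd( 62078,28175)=1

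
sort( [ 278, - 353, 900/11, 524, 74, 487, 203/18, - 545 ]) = [  -  545,-353, 203/18,74, 900/11,278,487 , 524]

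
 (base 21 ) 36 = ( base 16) 45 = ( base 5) 234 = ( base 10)69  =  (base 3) 2120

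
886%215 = 26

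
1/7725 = 1/7725= 0.00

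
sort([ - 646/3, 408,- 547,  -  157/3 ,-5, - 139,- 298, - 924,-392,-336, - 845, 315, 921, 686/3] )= [-924, - 845 , - 547, - 392,-336,  -  298 , - 646/3, - 139,-157/3,- 5 , 686/3, 315,408, 921]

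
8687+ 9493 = 18180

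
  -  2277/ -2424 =759/808 = 0.94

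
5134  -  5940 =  - 806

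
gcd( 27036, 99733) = 1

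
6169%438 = 37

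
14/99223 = 14/99223 = 0.00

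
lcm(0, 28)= 0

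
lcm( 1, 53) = 53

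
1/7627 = 1/7627 = 0.00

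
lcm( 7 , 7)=7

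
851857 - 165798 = 686059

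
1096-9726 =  - 8630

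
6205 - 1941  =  4264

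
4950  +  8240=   13190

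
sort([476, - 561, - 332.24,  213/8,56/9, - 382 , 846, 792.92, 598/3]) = [ - 561, -382, - 332.24,56/9, 213/8,598/3, 476,792.92,846]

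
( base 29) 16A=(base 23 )1LD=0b10000000001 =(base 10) 1025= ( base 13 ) 60b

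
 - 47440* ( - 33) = 1565520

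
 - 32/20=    - 2 + 2/5  =  -1.60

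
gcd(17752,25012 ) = 4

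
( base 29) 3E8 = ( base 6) 21333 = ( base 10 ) 2937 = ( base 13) 144C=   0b101101111001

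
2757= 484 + 2273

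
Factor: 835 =5^1*167^1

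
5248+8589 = 13837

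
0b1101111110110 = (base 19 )10FE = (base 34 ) 66i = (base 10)7158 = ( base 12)4186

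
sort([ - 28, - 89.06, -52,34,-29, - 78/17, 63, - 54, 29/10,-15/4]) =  [ - 89.06,- 54, - 52,-29,  -  28, - 78/17 ,  -  15/4, 29/10, 34,  63] 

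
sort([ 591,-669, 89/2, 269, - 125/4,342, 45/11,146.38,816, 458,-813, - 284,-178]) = [- 813,  -  669, - 284, - 178,  -  125/4, 45/11, 89/2, 146.38,269,342, 458, 591, 816 ] 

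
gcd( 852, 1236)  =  12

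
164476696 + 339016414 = 503493110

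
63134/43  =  63134/43 = 1468.23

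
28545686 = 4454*6409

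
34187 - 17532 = 16655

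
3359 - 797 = 2562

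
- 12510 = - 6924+-5586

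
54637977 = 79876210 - 25238233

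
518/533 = 518/533 = 0.97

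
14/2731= 14/2731 = 0.01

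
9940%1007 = 877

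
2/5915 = 2/5915  =  0.00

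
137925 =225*613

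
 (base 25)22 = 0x34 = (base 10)52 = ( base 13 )40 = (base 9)57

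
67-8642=- 8575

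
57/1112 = 57/1112=0.05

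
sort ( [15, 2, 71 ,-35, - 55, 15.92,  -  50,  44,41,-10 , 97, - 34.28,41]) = [ - 55, - 50,-35 ,- 34.28, - 10,2,15, 15.92,41,41, 44,71,97]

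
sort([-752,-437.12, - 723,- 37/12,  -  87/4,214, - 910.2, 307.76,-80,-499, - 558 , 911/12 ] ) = [-910.2,-752, - 723, - 558, - 499, - 437.12,-80,-87/4, - 37/12,911/12 , 214, 307.76 ] 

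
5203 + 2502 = 7705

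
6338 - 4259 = 2079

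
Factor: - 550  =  - 2^1*5^2* 11^1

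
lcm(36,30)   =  180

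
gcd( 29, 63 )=1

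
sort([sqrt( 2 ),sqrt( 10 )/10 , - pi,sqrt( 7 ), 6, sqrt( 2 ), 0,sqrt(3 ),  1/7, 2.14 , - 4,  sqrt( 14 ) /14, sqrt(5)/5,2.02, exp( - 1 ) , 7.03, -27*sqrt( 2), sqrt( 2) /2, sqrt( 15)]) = [ - 27*sqrt(2 ), - 4, - pi,0, 1/7, sqrt( 14)/14,sqrt( 10)/10, exp( - 1 ), sqrt (5 )/5,sqrt( 2 )/2, sqrt( 2), sqrt ( 2),sqrt( 3),2.02,2.14, sqrt( 7), sqrt (15),6, 7.03 ] 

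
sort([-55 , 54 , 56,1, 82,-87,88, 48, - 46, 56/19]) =[-87, - 55,-46, 1, 56/19 , 48, 54, 56, 82, 88]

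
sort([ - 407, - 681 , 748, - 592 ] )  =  [ -681, -592, - 407, 748]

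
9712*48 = 466176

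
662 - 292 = 370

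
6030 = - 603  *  ( - 10) 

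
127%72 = 55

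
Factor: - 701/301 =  - 7^(-1)*43^( - 1) * 701^1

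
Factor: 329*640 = 2^7 * 5^1*7^1*47^1 = 210560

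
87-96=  - 9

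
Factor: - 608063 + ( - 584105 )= - 1192168 = -2^3*149021^1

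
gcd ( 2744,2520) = 56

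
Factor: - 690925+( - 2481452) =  - 3172377= - 3^1 * 13^1*81343^1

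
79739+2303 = 82042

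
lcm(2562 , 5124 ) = 5124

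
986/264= 3 + 97/132  =  3.73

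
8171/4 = 8171/4 = 2042.75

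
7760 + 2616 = 10376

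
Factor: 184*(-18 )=-2^4*3^2*  23^1 = - 3312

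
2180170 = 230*9479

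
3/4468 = 3/4468 =0.00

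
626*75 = 46950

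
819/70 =11 + 7/10=   11.70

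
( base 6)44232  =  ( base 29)78L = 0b1011111111100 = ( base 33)5L2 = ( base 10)6140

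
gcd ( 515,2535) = 5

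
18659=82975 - 64316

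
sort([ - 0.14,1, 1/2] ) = [ - 0.14,1/2, 1]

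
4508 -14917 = -10409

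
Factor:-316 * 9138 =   -  2887608 = - 2^3*3^1*79^1*1523^1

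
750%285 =180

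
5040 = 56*90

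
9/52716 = 3/17572 = 0.00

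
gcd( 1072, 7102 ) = 134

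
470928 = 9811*48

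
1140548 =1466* 778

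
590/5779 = 590/5779 = 0.10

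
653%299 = 55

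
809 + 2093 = 2902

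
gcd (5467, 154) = 77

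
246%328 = 246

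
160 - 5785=  -  5625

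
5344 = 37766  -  32422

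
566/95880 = 283/47940 = 0.01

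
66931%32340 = 2251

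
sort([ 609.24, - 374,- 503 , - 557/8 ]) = [ - 503, - 374, - 557/8,609.24 ]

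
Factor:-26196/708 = -37 =-  37^1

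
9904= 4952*2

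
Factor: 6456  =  2^3*3^1*269^1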